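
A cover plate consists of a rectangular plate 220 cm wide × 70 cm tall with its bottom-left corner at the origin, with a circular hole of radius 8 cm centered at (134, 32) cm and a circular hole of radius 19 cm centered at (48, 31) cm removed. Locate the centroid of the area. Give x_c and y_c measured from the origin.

Part | A | x̄ᵢ | ȳᵢ | A·x̄ᵢ | A·ȳᵢ
plate | 15400.00 | 110.00 | 35.00 | 1694000.00 | 539000.00
hole 1 | -201.06 | 134.00 | 32.00 | -26942.30 | -6433.98
hole 2 | -1134.11 | 48.00 | 31.00 | -54437.52 | -35157.56
Σ | 14064.82 |  |  | 1612620.18 | 497408.45
x_c = 1612620.18 / 14064.82 = 114.66 cm
y_c = 497408.45 / 14064.82 = 35.37 cm

x_c = 114.66 cm, y_c = 35.37 cm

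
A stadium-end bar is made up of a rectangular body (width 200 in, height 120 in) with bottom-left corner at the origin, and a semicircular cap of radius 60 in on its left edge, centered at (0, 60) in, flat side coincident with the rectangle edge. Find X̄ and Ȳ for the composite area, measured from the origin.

rectangular body: A = 200 × 120 = 24000.00, centroid at (100.00, 60.00).
semicircular end: A = ½π·60² = 5654.87, centroid at (-25.46, 60.00).
ΣA = 29654.87 in², ΣAX̄ = 2256000.00 in³, ΣAȲ = 1779292.01 in³.
X̄ = 2256000.00/29654.87 = 76.08 in; Ȳ = 1779292.01/29654.87 = 60.00 in.

X̄ = 76.08 in, Ȳ = 60.00 in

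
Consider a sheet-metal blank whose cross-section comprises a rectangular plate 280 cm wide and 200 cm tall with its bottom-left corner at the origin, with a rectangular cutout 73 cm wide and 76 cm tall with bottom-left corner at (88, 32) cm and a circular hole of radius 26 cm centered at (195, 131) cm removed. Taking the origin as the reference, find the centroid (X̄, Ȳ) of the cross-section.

plate: A = 280 × 200 = 56000.00, centroid at (140.00, 100.00).
hole 1: A = −(73 × 76) = -5548.00, centroid at (124.50, 70.00).
hole 2: A = −π·26² = -2123.72, centroid at (195.00, 131.00).
ΣA = 48328.28 cm², ΣAX̄ = 6735149.26 cm³, ΣAȲ = 4933433.12 cm³.
X̄ = 6735149.26/48328.28 = 139.36 cm; Ȳ = 4933433.12/48328.28 = 102.08 cm.

X̄ = 139.36 cm, Ȳ = 102.08 cm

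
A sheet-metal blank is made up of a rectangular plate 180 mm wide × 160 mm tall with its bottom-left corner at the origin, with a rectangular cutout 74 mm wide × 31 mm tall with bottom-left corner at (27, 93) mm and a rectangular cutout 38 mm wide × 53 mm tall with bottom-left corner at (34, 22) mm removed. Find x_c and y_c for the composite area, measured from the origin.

x_c = 95.48 mm, y_c = 79.92 mm

plate: A = 180 × 160 = 28800.00, centroid at (90.00, 80.00).
hole 1: A = −(74 × 31) = -2294.00, centroid at (64.00, 108.50).
hole 2: A = −(38 × 53) = -2014.00, centroid at (53.00, 48.50).
ΣA = 24492.00 mm², ΣAx_c = 2338442.00 mm³, ΣAy_c = 1957422.00 mm³.
x_c = 2338442.00/24492.00 = 95.48 mm; y_c = 1957422.00/24492.00 = 79.92 mm.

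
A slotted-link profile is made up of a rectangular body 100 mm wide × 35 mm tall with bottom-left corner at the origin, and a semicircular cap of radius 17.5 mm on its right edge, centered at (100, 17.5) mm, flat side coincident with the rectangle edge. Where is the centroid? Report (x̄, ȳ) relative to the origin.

Part | A | x̄ᵢ | ȳᵢ | A·x̄ᵢ | A·ȳᵢ
rectangular body | 3500.00 | 50.00 | 17.50 | 175000.00 | 61250.00
semicircular end | 481.06 | 107.43 | 17.50 | 51678.55 | 8418.49
Σ | 3981.06 |  |  | 226678.55 | 69668.49
x̄ = 226678.55 / 3981.06 = 56.94 mm
ȳ = 69668.49 / 3981.06 = 17.50 mm

x̄ = 56.94 mm, ȳ = 17.50 mm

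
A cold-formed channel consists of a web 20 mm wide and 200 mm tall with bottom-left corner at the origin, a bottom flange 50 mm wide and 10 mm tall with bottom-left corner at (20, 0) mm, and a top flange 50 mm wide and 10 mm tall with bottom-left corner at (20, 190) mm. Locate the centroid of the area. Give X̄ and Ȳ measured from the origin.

X̄ = 17.00 mm, Ȳ = 100.00 mm

web: A = 20 × 200 = 4000.00, centroid at (10.00, 100.00).
bottom flange: A = 50 × 10 = 500.00, centroid at (45.00, 5.00).
top flange: A = 50 × 10 = 500.00, centroid at (45.00, 195.00).
ΣA = 5000.00 mm², ΣAX̄ = 85000.00 mm³, ΣAȲ = 500000.00 mm³.
X̄ = 85000.00/5000.00 = 17.00 mm; Ȳ = 500000.00/5000.00 = 100.00 mm.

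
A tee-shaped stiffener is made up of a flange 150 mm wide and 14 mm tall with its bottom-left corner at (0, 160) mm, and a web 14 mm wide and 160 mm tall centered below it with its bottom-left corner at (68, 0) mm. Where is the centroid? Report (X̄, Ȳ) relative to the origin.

web: A = 14 × 160 = 2240.00, centroid at (75.00, 80.00).
flange: A = 150 × 14 = 2100.00, centroid at (75.00, 167.00).
ΣA = 4340.00 mm², ΣAX̄ = 325500.00 mm³, ΣAȲ = 529900.00 mm³.
X̄ = 325500.00/4340.00 = 75.00 mm; Ȳ = 529900.00/4340.00 = 122.10 mm.

X̄ = 75.00 mm, Ȳ = 122.10 mm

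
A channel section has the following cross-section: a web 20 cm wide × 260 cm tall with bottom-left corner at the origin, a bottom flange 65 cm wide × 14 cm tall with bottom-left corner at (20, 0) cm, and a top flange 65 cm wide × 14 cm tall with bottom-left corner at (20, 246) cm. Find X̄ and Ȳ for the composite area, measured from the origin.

X̄ = 21.02 cm, Ȳ = 130.00 cm

Part | A | x̄ᵢ | ȳᵢ | A·x̄ᵢ | A·ȳᵢ
web | 5200.00 | 10.00 | 130.00 | 52000.00 | 676000.00
bottom flange | 910.00 | 52.50 | 7.00 | 47775.00 | 6370.00
top flange | 910.00 | 52.50 | 253.00 | 47775.00 | 230230.00
Σ | 7020.00 |  |  | 147550.00 | 912600.00
X̄ = 147550.00 / 7020.00 = 21.02 cm
Ȳ = 912600.00 / 7020.00 = 130.00 cm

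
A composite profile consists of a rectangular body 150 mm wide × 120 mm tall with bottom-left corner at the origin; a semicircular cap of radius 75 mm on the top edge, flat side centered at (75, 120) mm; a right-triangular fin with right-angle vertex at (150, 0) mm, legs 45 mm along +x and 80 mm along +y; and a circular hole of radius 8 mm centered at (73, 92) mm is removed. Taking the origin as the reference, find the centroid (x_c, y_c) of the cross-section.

Part | A | x̄ᵢ | ȳᵢ | A·x̄ᵢ | A·ȳᵢ
rectangular body | 18000.00 | 75.00 | 60.00 | 1350000.00 | 1080000.00
semicircular top | 8835.73 | 75.00 | 151.83 | 662679.70 | 1341537.52
triangular fin | 1800.00 | 165.00 | 26.67 | 297000.00 | 48000.00
hole | -201.06 | 73.00 | 92.00 | -14677.52 | -18497.70
Σ | 28434.67 |  |  | 2295002.18 | 2451039.82
x_c = 2295002.18 / 28434.67 = 80.71 mm
y_c = 2451039.82 / 28434.67 = 86.20 mm

x_c = 80.71 mm, y_c = 86.20 mm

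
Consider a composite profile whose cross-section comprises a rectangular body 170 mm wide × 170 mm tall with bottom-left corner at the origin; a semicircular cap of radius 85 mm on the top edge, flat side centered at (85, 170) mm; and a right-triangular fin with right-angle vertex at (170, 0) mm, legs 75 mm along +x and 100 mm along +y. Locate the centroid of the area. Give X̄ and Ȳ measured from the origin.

X̄ = 94.38 mm, Ȳ = 111.83 mm

Part | A | x̄ᵢ | ȳᵢ | A·x̄ᵢ | A·ȳᵢ
rectangular body | 28900.00 | 85.00 | 85.00 | 2456500.00 | 2456500.00
semicircular top | 11349.00 | 85.00 | 206.08 | 964665.29 | 2338747.26
triangular fin | 3750.00 | 195.00 | 33.33 | 731250.00 | 125000.00
Σ | 43999.00 |  |  | 4152415.29 | 4920247.26
X̄ = 4152415.29 / 43999.00 = 94.38 mm
Ȳ = 4920247.26 / 43999.00 = 111.83 mm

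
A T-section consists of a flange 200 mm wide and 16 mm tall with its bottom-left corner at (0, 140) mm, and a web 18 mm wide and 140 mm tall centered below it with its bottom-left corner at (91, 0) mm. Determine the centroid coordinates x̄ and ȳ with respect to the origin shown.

x̄ = 100.00 mm, ȳ = 113.64 mm

Part | A | x̄ᵢ | ȳᵢ | A·x̄ᵢ | A·ȳᵢ
web | 2520.00 | 100.00 | 70.00 | 252000.00 | 176400.00
flange | 3200.00 | 100.00 | 148.00 | 320000.00 | 473600.00
Σ | 5720.00 |  |  | 572000.00 | 650000.00
x̄ = 572000.00 / 5720.00 = 100.00 mm
ȳ = 650000.00 / 5720.00 = 113.64 mm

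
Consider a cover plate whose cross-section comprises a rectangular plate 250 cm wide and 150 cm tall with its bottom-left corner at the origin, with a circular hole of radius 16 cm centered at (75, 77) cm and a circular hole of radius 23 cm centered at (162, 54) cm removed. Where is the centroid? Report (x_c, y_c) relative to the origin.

plate: A = 250 × 150 = 37500.00, centroid at (125.00, 75.00).
hole 1: A = −π·16² = -804.25, centroid at (75.00, 77.00).
hole 2: A = −π·23² = -1661.90, centroid at (162.00, 54.00).
ΣA = 35033.85 cm²
ΣAx_c = (37500.00)(125.00) + (-804.25)(75.00) + (-1661.90)(162.00) = 4357953.21 cm³
ΣAy_c = (37500.00)(75.00) + (-804.25)(77.00) + (-1661.90)(54.00) = 2660830.19 cm³
x_c = 4357953.21 / 35033.85 = 124.39 cm
y_c = 2660830.19 / 35033.85 = 75.95 cm

x_c = 124.39 cm, y_c = 75.95 cm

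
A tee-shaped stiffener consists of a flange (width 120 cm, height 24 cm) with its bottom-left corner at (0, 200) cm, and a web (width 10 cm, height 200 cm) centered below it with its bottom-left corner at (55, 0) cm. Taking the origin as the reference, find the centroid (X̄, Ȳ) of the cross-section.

X̄ = 60.00 cm, Ȳ = 166.10 cm

Part | A | x̄ᵢ | ȳᵢ | A·x̄ᵢ | A·ȳᵢ
web | 2000.00 | 60.00 | 100.00 | 120000.00 | 200000.00
flange | 2880.00 | 60.00 | 212.00 | 172800.00 | 610560.00
Σ | 4880.00 |  |  | 292800.00 | 810560.00
X̄ = 292800.00 / 4880.00 = 60.00 cm
Ȳ = 810560.00 / 4880.00 = 166.10 cm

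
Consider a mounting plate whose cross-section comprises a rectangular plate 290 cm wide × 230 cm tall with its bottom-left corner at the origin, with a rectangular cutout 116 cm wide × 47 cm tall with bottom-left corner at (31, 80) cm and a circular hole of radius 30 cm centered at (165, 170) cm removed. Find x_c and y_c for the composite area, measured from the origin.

plate: A = 290 × 230 = 66700.00, centroid at (145.00, 115.00).
hole 1: A = −(116 × 47) = -5452.00, centroid at (89.00, 103.50).
hole 2: A = −π·30² = -2827.43, centroid at (165.00, 170.00).
ΣA = 58420.57 cm²
ΣAx_c = (66700.00)(145.00) + (-5452.00)(89.00) + (-2827.43)(165.00) = 8719745.49 cm³
ΣAy_c = (66700.00)(115.00) + (-5452.00)(103.50) + (-2827.43)(170.00) = 6625554.32 cm³
x_c = 8719745.49 / 58420.57 = 149.26 cm
y_c = 6625554.32 / 58420.57 = 113.41 cm

x_c = 149.26 cm, y_c = 113.41 cm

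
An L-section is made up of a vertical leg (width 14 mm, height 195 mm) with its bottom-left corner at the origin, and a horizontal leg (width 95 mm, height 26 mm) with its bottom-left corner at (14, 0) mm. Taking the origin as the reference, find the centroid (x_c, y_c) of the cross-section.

vertical leg: A = 14 × 195 = 2730.00, centroid at (7.00, 97.50).
horizontal leg: A = 95 × 26 = 2470.00, centroid at (61.50, 13.00).
ΣA = 5200.00 mm², ΣAx_c = 171015.00 mm³, ΣAy_c = 298285.00 mm³.
x_c = 171015.00/5200.00 = 32.89 mm; y_c = 298285.00/5200.00 = 57.36 mm.

x_c = 32.89 mm, y_c = 57.36 mm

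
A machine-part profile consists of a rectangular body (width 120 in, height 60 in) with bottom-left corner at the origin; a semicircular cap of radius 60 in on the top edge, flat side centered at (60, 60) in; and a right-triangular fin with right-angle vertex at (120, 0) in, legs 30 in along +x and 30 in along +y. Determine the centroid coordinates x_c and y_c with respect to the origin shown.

x_c = 62.37 in, y_c = 52.90 in

Part | A | x̄ᵢ | ȳᵢ | A·x̄ᵢ | A·ȳᵢ
rectangular body | 7200.00 | 60.00 | 30.00 | 432000.00 | 216000.00
semicircular top | 5654.87 | 60.00 | 85.46 | 339292.01 | 483292.01
triangular fin | 450.00 | 130.00 | 10.00 | 58500.00 | 4500.00
Σ | 13304.87 |  |  | 829792.01 | 703792.01
x_c = 829792.01 / 13304.87 = 62.37 in
y_c = 703792.01 / 13304.87 = 52.90 in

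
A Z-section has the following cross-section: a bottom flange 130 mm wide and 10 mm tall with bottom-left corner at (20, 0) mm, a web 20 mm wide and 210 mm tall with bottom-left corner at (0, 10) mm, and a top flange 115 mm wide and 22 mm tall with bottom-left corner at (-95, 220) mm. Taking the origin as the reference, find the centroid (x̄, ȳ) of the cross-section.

x̄ = 7.18 mm, ȳ = 133.74 mm

Part | A | x̄ᵢ | ȳᵢ | A·x̄ᵢ | A·ȳᵢ
bottom flange | 1300.00 | 85.00 | 5.00 | 110500.00 | 6500.00
web | 4200.00 | 10.00 | 115.00 | 42000.00 | 483000.00
top flange | 2530.00 | -37.50 | 231.00 | -94875.00 | 584430.00
Σ | 8030.00 |  |  | 57625.00 | 1073930.00
x̄ = 57625.00 / 8030.00 = 7.18 mm
ȳ = 1073930.00 / 8030.00 = 133.74 mm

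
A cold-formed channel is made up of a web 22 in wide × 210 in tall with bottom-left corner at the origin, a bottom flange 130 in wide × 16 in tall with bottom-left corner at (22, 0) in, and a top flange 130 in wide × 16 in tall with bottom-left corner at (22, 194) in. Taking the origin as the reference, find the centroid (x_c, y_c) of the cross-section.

web: A = 22 × 210 = 4620.00, centroid at (11.00, 105.00).
bottom flange: A = 130 × 16 = 2080.00, centroid at (87.00, 8.00).
top flange: A = 130 × 16 = 2080.00, centroid at (87.00, 202.00).
ΣA = 8780.00 in²
ΣAx_c = (4620.00)(11.00) + (2080.00)(87.00) + (2080.00)(87.00) = 412740.00 in³
ΣAy_c = (4620.00)(105.00) + (2080.00)(8.00) + (2080.00)(202.00) = 921900.00 in³
x_c = 412740.00 / 8780.00 = 47.01 in
y_c = 921900.00 / 8780.00 = 105.00 in

x_c = 47.01 in, y_c = 105.00 in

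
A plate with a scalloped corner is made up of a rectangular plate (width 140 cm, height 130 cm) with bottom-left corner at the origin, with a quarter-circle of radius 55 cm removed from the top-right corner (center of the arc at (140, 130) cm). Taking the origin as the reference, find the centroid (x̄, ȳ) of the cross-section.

x̄ = 62.99 cm, ȳ = 58.75 cm

plate: A = 140 × 130 = 18200.00, centroid at (70.00, 65.00).
removed quarter-circle: A = −¼π·55² = -2375.83, centroid at (116.66, 106.66).
ΣA = 15824.17 cm², ΣAx̄ = 996842.21 cm³, ΣAȳ = 929600.51 cm³.
x̄ = 996842.21/15824.17 = 62.99 cm; ȳ = 929600.51/15824.17 = 58.75 cm.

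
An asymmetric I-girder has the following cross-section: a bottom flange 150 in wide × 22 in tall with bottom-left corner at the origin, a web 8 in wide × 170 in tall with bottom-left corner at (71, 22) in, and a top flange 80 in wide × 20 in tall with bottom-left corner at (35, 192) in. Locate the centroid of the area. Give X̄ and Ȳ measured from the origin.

X̄ = 75.00 in, Ȳ = 80.67 in

bottom flange: A = 150 × 22 = 3300.00, centroid at (75.00, 11.00).
web: A = 8 × 170 = 1360.00, centroid at (75.00, 107.00).
top flange: A = 80 × 20 = 1600.00, centroid at (75.00, 202.00).
ΣA = 6260.00 in², ΣAX̄ = 469500.00 in³, ΣAȲ = 505020.00 in³.
X̄ = 469500.00/6260.00 = 75.00 in; Ȳ = 505020.00/6260.00 = 80.67 in.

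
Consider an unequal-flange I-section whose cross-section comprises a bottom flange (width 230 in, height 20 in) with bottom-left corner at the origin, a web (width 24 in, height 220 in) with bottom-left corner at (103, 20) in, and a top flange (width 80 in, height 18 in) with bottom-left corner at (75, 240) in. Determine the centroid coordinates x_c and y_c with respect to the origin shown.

x_c = 115.00 in, y_c = 96.37 in

bottom flange: A = 230 × 20 = 4600.00, centroid at (115.00, 10.00).
web: A = 24 × 220 = 5280.00, centroid at (115.00, 130.00).
top flange: A = 80 × 18 = 1440.00, centroid at (115.00, 249.00).
ΣA = 11320.00 in²
ΣAx_c = (4600.00)(115.00) + (5280.00)(115.00) + (1440.00)(115.00) = 1301800.00 in³
ΣAy_c = (4600.00)(10.00) + (5280.00)(130.00) + (1440.00)(249.00) = 1090960.00 in³
x_c = 1301800.00 / 11320.00 = 115.00 in
y_c = 1090960.00 / 11320.00 = 96.37 in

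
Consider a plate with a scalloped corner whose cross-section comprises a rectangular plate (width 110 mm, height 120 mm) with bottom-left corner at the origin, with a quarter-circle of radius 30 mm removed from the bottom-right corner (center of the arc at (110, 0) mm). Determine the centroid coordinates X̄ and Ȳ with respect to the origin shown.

plate: A = 110 × 120 = 13200.00, centroid at (55.00, 60.00).
removed quarter-circle: A = −¼π·30² = -706.86, centroid at (97.27, 12.73).
ΣA = 12493.14 mm²
ΣAX̄ = (13200.00)(55.00) + (-706.86)(97.27) = 657245.58 mm³
ΣAȲ = (13200.00)(60.00) + (-706.86)(12.73) = 783000.00 mm³
X̄ = 657245.58 / 12493.14 = 52.61 mm
Ȳ = 783000.00 / 12493.14 = 62.67 mm

X̄ = 52.61 mm, Ȳ = 62.67 mm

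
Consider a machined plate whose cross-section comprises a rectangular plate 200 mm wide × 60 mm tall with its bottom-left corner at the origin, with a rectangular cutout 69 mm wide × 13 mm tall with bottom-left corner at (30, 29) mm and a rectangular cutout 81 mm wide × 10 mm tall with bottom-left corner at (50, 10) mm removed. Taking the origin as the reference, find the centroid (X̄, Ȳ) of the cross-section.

X̄ = 103.84 mm, Ȳ = 30.70 mm

Part | A | x̄ᵢ | ȳᵢ | A·x̄ᵢ | A·ȳᵢ
plate | 12000.00 | 100.00 | 30.00 | 1200000.00 | 360000.00
hole 1 | -897.00 | 64.50 | 35.50 | -57856.50 | -31843.50
hole 2 | -810.00 | 90.50 | 15.00 | -73305.00 | -12150.00
Σ | 10293.00 |  |  | 1068838.50 | 316006.50
X̄ = 1068838.50 / 10293.00 = 103.84 mm
Ȳ = 316006.50 / 10293.00 = 30.70 mm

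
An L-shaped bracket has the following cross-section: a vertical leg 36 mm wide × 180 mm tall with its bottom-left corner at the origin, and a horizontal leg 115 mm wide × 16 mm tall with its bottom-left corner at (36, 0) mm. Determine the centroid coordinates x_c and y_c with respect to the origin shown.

x_c = 34.70 mm, y_c = 71.87 mm

vertical leg: A = 36 × 180 = 6480.00, centroid at (18.00, 90.00).
horizontal leg: A = 115 × 16 = 1840.00, centroid at (93.50, 8.00).
ΣA = 8320.00 mm², ΣAx_c = 288680.00 mm³, ΣAy_c = 597920.00 mm³.
x_c = 288680.00/8320.00 = 34.70 mm; y_c = 597920.00/8320.00 = 71.87 mm.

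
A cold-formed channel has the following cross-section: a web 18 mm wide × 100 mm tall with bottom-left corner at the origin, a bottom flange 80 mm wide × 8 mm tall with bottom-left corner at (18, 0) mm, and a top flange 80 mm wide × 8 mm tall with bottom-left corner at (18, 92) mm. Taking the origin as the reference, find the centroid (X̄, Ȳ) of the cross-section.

X̄ = 29.36 mm, Ȳ = 50.00 mm

web: A = 18 × 100 = 1800.00, centroid at (9.00, 50.00).
bottom flange: A = 80 × 8 = 640.00, centroid at (58.00, 4.00).
top flange: A = 80 × 8 = 640.00, centroid at (58.00, 96.00).
ΣA = 3080.00 mm², ΣAX̄ = 90440.00 mm³, ΣAȲ = 154000.00 mm³.
X̄ = 90440.00/3080.00 = 29.36 mm; Ȳ = 154000.00/3080.00 = 50.00 mm.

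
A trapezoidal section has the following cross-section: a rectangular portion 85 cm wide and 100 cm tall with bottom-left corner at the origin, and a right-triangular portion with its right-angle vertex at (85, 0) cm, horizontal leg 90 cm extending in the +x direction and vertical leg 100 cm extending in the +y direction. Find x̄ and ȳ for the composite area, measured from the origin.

x̄ = 67.60 cm, ȳ = 44.23 cm

rectangular portion: A = 85 × 100 = 8500.00, centroid at (42.50, 50.00).
triangular portion: A = ½·90·100 = 4500.00, centroid at (115.00, 33.33).
ΣA = 13000.00 cm², ΣAx̄ = 878750.00 cm³, ΣAȳ = 575000.00 cm³.
x̄ = 878750.00/13000.00 = 67.60 cm; ȳ = 575000.00/13000.00 = 44.23 cm.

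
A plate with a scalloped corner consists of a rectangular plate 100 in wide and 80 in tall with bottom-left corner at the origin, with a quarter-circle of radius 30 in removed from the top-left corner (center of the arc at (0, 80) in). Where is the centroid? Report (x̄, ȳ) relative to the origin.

plate: A = 100 × 80 = 8000.00, centroid at (50.00, 40.00).
removed quarter-circle: A = −¼π·30² = -706.86, centroid at (12.73, 67.27).
ΣA = 7293.14 in², ΣAx̄ = 391000.00 in³, ΣAȳ = 272451.33 in³.
x̄ = 391000.00/7293.14 = 53.61 in; ȳ = 272451.33/7293.14 = 37.36 in.

x̄ = 53.61 in, ȳ = 37.36 in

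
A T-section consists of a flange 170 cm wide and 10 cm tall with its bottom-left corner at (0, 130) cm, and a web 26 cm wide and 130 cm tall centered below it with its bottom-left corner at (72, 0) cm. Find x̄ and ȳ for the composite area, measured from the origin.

x̄ = 85.00 cm, ȳ = 88.43 cm

web: A = 26 × 130 = 3380.00, centroid at (85.00, 65.00).
flange: A = 170 × 10 = 1700.00, centroid at (85.00, 135.00).
ΣA = 5080.00 cm², ΣAx̄ = 431800.00 cm³, ΣAȳ = 449200.00 cm³.
x̄ = 431800.00/5080.00 = 85.00 cm; ȳ = 449200.00/5080.00 = 88.43 cm.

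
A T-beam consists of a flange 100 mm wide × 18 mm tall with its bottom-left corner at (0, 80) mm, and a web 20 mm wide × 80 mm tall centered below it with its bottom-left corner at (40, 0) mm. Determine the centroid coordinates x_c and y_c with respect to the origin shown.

Part | A | x̄ᵢ | ȳᵢ | A·x̄ᵢ | A·ȳᵢ
web | 1600.00 | 50.00 | 40.00 | 80000.00 | 64000.00
flange | 1800.00 | 50.00 | 89.00 | 90000.00 | 160200.00
Σ | 3400.00 |  |  | 170000.00 | 224200.00
x_c = 170000.00 / 3400.00 = 50.00 mm
y_c = 224200.00 / 3400.00 = 65.94 mm

x_c = 50.00 mm, y_c = 65.94 mm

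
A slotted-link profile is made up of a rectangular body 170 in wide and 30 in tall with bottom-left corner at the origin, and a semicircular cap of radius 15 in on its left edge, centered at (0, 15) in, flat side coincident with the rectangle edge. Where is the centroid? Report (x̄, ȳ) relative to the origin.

x̄ = 79.08 in, ȳ = 15.00 in

rectangular body: A = 170 × 30 = 5100.00, centroid at (85.00, 15.00).
semicircular end: A = ½π·15² = 353.43, centroid at (-6.37, 15.00).
ΣA = 5453.43 in², ΣAx̄ = 431250.00 in³, ΣAȳ = 81801.44 in³.
x̄ = 431250.00/5453.43 = 79.08 in; ȳ = 81801.44/5453.43 = 15.00 in.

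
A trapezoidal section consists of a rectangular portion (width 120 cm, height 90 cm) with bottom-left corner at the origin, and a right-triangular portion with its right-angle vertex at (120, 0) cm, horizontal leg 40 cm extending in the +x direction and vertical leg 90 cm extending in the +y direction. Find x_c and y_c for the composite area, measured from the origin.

x_c = 70.48 cm, y_c = 42.86 cm

rectangular portion: A = 120 × 90 = 10800.00, centroid at (60.00, 45.00).
triangular portion: A = ½·40·90 = 1800.00, centroid at (133.33, 30.00).
ΣA = 12600.00 cm², ΣAx_c = 888000.00 cm³, ΣAy_c = 540000.00 cm³.
x_c = 888000.00/12600.00 = 70.48 cm; y_c = 540000.00/12600.00 = 42.86 cm.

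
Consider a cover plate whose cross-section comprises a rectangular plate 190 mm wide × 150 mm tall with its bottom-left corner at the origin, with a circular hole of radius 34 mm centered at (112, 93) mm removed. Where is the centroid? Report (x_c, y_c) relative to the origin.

x_c = 92.52 mm, y_c = 72.37 mm

plate: A = 190 × 150 = 28500.00, centroid at (95.00, 75.00).
hole: A = −π·34² = -3631.68, centroid at (112.00, 93.00).
ΣA = 24868.32 mm², ΣAx_c = 2300751.72 mm³, ΣAy_c = 1799753.66 mm³.
x_c = 2300751.72/24868.32 = 92.52 mm; y_c = 1799753.66/24868.32 = 72.37 mm.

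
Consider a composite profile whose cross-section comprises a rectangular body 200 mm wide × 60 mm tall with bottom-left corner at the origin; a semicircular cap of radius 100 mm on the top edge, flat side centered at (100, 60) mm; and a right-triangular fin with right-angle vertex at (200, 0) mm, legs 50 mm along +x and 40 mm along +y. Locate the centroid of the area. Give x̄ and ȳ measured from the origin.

rectangular body: A = 200 × 60 = 12000.00, centroid at (100.00, 30.00).
semicircular top: A = ½π·100² = 15707.96, centroid at (100.00, 102.44).
triangular fin: A = ½·50·40 = 1000.00, centroid at (216.67, 13.33).
ΣA = 28707.96 mm², ΣAx̄ = 2987462.99 mm³, ΣAȳ = 1982477.80 mm³.
x̄ = 2987462.99/28707.96 = 104.06 mm; ȳ = 1982477.80/28707.96 = 69.06 mm.

x̄ = 104.06 mm, ȳ = 69.06 mm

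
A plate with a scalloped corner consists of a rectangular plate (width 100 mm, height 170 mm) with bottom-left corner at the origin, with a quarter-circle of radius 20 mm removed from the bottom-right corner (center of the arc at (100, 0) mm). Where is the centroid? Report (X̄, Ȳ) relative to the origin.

X̄ = 49.22 mm, Ȳ = 86.44 mm

plate: A = 100 × 170 = 17000.00, centroid at (50.00, 85.00).
removed quarter-circle: A = −¼π·20² = -314.16, centroid at (91.51, 8.49).
ΣA = 16685.84 mm², ΣAX̄ = 821250.74 mm³, ΣAȲ = 1442333.33 mm³.
X̄ = 821250.74/16685.84 = 49.22 mm; Ȳ = 1442333.33/16685.84 = 86.44 mm.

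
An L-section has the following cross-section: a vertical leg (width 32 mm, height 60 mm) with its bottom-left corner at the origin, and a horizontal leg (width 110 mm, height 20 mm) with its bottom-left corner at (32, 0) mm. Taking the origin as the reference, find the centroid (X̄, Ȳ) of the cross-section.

vertical leg: A = 32 × 60 = 1920.00, centroid at (16.00, 30.00).
horizontal leg: A = 110 × 20 = 2200.00, centroid at (87.00, 10.00).
ΣA = 4120.00 mm², ΣAX̄ = 222120.00 mm³, ΣAȲ = 79600.00 mm³.
X̄ = 222120.00/4120.00 = 53.91 mm; Ȳ = 79600.00/4120.00 = 19.32 mm.

X̄ = 53.91 mm, Ȳ = 19.32 mm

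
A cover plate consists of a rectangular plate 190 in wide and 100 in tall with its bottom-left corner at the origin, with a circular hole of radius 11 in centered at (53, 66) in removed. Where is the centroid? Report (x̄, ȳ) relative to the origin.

plate: A = 190 × 100 = 19000.00, centroid at (95.00, 50.00).
hole: A = −π·11² = -380.13, centroid at (53.00, 66.00).
ΣA = 18619.87 in²
ΣAx̄ = (19000.00)(95.00) + (-380.13)(53.00) = 1784852.97 in³
ΣAȳ = (19000.00)(50.00) + (-380.13)(66.00) = 924911.24 in³
x̄ = 1784852.97 / 18619.87 = 95.86 in
ȳ = 924911.24 / 18619.87 = 49.67 in

x̄ = 95.86 in, ȳ = 49.67 in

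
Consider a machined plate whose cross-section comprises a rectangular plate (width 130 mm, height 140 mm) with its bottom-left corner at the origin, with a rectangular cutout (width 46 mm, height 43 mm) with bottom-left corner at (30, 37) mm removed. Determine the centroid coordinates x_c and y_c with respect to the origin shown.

x_c = 66.46 mm, y_c = 71.40 mm

plate: A = 130 × 140 = 18200.00, centroid at (65.00, 70.00).
hole: A = −(46 × 43) = -1978.00, centroid at (53.00, 58.50).
ΣA = 16222.00 mm²
ΣAx_c = (18200.00)(65.00) + (-1978.00)(53.00) = 1078166.00 mm³
ΣAy_c = (18200.00)(70.00) + (-1978.00)(58.50) = 1158287.00 mm³
x_c = 1078166.00 / 16222.00 = 66.46 mm
y_c = 1158287.00 / 16222.00 = 71.40 mm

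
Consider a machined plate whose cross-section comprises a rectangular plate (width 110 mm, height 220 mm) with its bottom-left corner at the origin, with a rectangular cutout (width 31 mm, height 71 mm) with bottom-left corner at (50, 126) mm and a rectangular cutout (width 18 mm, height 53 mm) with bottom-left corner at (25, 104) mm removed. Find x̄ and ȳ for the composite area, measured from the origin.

plate: A = 110 × 220 = 24200.00, centroid at (55.00, 110.00).
hole 1: A = −(31 × 71) = -2201.00, centroid at (65.50, 161.50).
hole 2: A = −(18 × 53) = -954.00, centroid at (34.00, 130.50).
ΣA = 21045.00 mm²
ΣAx̄ = (24200.00)(55.00) + (-2201.00)(65.50) + (-954.00)(34.00) = 1154398.50 mm³
ΣAȳ = (24200.00)(110.00) + (-2201.00)(161.50) + (-954.00)(130.50) = 2182041.50 mm³
x̄ = 1154398.50 / 21045.00 = 54.85 mm
ȳ = 2182041.50 / 21045.00 = 103.68 mm

x̄ = 54.85 mm, ȳ = 103.68 mm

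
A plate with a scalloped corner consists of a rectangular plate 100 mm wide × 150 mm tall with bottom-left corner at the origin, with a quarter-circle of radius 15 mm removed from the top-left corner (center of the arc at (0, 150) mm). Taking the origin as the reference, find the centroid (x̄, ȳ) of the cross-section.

Part | A | x̄ᵢ | ȳᵢ | A·x̄ᵢ | A·ȳᵢ
plate | 15000.00 | 50.00 | 75.00 | 750000.00 | 1125000.00
removed quarter-circle | -176.71 | 6.37 | 143.63 | -1125.00 | -25382.19
Σ | 14823.29 |  |  | 748875.00 | 1099617.81
x̄ = 748875.00 / 14823.29 = 50.52 mm
ȳ = 1099617.81 / 14823.29 = 74.18 mm

x̄ = 50.52 mm, ȳ = 74.18 mm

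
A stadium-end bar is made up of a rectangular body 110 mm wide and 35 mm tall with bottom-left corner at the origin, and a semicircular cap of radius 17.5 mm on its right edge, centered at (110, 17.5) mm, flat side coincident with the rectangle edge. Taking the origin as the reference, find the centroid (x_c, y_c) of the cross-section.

x_c = 61.93 mm, y_c = 17.50 mm

rectangular body: A = 110 × 35 = 3850.00, centroid at (55.00, 17.50).
semicircular end: A = ½π·17.5² = 481.06, centroid at (117.43, 17.50).
ΣA = 4331.06 mm², ΣAx_c = 268239.12 mm³, ΣAy_c = 75793.49 mm³.
x_c = 268239.12/4331.06 = 61.93 mm; y_c = 75793.49/4331.06 = 17.50 mm.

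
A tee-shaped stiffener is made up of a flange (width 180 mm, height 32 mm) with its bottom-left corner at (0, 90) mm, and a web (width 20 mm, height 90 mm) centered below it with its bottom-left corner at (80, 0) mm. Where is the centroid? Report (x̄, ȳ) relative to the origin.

web: A = 20 × 90 = 1800.00, centroid at (90.00, 45.00).
flange: A = 180 × 32 = 5760.00, centroid at (90.00, 106.00).
ΣA = 7560.00 mm²
ΣAx̄ = (1800.00)(90.00) + (5760.00)(90.00) = 680400.00 mm³
ΣAȳ = (1800.00)(45.00) + (5760.00)(106.00) = 691560.00 mm³
x̄ = 680400.00 / 7560.00 = 90.00 mm
ȳ = 691560.00 / 7560.00 = 91.48 mm

x̄ = 90.00 mm, ȳ = 91.48 mm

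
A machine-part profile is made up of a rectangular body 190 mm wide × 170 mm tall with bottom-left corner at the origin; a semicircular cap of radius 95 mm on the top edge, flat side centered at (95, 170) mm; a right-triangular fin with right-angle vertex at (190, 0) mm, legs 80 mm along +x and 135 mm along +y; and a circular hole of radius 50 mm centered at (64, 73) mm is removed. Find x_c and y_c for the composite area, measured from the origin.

x_c = 115.45 mm, y_c = 122.59 mm

rectangular body: A = 190 × 170 = 32300.00, centroid at (95.00, 85.00).
semicircular top: A = ½π·95² = 14176.44, centroid at (95.00, 210.32).
triangular fin: A = ½·80·135 = 5400.00, centroid at (216.67, 45.00).
hole: A = −π·50² = -7853.98, centroid at (64.00, 73.00).
ΣA = 44022.46 mm², ΣAx_c = 5082606.68 mm³, ΣAy_c = 5396736.94 mm³.
x_c = 5082606.68/44022.46 = 115.45 mm; y_c = 5396736.94/44022.46 = 122.59 mm.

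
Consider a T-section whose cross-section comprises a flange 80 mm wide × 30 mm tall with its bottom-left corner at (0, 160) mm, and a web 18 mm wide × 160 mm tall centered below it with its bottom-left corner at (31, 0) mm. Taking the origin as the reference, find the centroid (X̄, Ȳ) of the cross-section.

web: A = 18 × 160 = 2880.00, centroid at (40.00, 80.00).
flange: A = 80 × 30 = 2400.00, centroid at (40.00, 175.00).
ΣA = 5280.00 mm²
ΣAX̄ = (2880.00)(40.00) + (2400.00)(40.00) = 211200.00 mm³
ΣAȲ = (2880.00)(80.00) + (2400.00)(175.00) = 650400.00 mm³
X̄ = 211200.00 / 5280.00 = 40.00 mm
Ȳ = 650400.00 / 5280.00 = 123.18 mm

X̄ = 40.00 mm, Ȳ = 123.18 mm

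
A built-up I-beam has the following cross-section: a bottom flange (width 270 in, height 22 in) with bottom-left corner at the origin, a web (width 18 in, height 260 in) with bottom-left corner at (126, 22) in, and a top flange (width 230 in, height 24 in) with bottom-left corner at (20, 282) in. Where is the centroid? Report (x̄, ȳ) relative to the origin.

bottom flange: A = 270 × 22 = 5940.00, centroid at (135.00, 11.00).
web: A = 18 × 260 = 4680.00, centroid at (135.00, 152.00).
top flange: A = 230 × 24 = 5520.00, centroid at (135.00, 294.00).
ΣA = 16140.00 in²
ΣAx̄ = (5940.00)(135.00) + (4680.00)(135.00) + (5520.00)(135.00) = 2178900.00 in³
ΣAȳ = (5940.00)(11.00) + (4680.00)(152.00) + (5520.00)(294.00) = 2399580.00 in³
x̄ = 2178900.00 / 16140.00 = 135.00 in
ȳ = 2399580.00 / 16140.00 = 148.67 in

x̄ = 135.00 in, ȳ = 148.67 in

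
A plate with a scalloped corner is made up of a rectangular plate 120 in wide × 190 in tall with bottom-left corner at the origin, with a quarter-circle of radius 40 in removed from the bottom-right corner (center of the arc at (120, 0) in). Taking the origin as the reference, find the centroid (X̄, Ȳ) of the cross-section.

plate: A = 120 × 190 = 22800.00, centroid at (60.00, 95.00).
removed quarter-circle: A = −¼π·40² = -1256.64, centroid at (103.02, 16.98).
ΣA = 21543.36 in², ΣAX̄ = 1238536.89 in³, ΣAȲ = 2144666.67 in³.
X̄ = 1238536.89/21543.36 = 57.49 in; Ȳ = 2144666.67/21543.36 = 99.55 in.

X̄ = 57.49 in, Ȳ = 99.55 in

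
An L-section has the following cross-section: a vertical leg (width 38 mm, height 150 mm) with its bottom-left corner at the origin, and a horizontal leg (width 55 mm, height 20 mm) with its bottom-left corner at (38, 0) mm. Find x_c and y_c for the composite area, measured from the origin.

vertical leg: A = 38 × 150 = 5700.00, centroid at (19.00, 75.00).
horizontal leg: A = 55 × 20 = 1100.00, centroid at (65.50, 10.00).
ΣA = 6800.00 mm²
ΣAx_c = (5700.00)(19.00) + (1100.00)(65.50) = 180350.00 mm³
ΣAy_c = (5700.00)(75.00) + (1100.00)(10.00) = 438500.00 mm³
x_c = 180350.00 / 6800.00 = 26.52 mm
y_c = 438500.00 / 6800.00 = 64.49 mm

x_c = 26.52 mm, y_c = 64.49 mm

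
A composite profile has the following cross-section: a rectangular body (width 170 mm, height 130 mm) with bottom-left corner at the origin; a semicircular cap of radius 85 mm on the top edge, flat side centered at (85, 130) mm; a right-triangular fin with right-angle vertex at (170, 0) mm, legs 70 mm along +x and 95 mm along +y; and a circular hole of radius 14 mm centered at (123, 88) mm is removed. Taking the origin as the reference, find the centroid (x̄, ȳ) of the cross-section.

rectangular body: A = 170 × 130 = 22100.00, centroid at (85.00, 65.00).
semicircular top: A = ½π·85² = 11349.00, centroid at (85.00, 166.08).
triangular fin: A = ½·70·95 = 3325.00, centroid at (193.33, 31.67).
hole: A = −π·14² = -615.75, centroid at (123.00, 88.00).
ΣA = 36158.25 mm²
ΣAx̄ = (22100.00)(85.00) + (11349.00)(85.00) + (3325.00)(193.33) + (-615.75)(123.00) = 3410261.11 mm³
ΣAȳ = (22100.00)(65.00) + (11349.00)(166.08) + (3325.00)(31.67) + (-615.75)(88.00) = 3372392.59 mm³
x̄ = 3410261.11 / 36158.25 = 94.31 mm
ȳ = 3372392.59 / 36158.25 = 93.27 mm

x̄ = 94.31 mm, ȳ = 93.27 mm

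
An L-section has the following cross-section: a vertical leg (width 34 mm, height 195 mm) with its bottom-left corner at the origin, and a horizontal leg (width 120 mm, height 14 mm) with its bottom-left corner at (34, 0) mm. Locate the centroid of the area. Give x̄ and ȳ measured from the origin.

x̄ = 32.57 mm, ȳ = 79.20 mm

vertical leg: A = 34 × 195 = 6630.00, centroid at (17.00, 97.50).
horizontal leg: A = 120 × 14 = 1680.00, centroid at (94.00, 7.00).
ΣA = 8310.00 mm², ΣAx̄ = 270630.00 mm³, ΣAȳ = 658185.00 mm³.
x̄ = 270630.00/8310.00 = 32.57 mm; ȳ = 658185.00/8310.00 = 79.20 mm.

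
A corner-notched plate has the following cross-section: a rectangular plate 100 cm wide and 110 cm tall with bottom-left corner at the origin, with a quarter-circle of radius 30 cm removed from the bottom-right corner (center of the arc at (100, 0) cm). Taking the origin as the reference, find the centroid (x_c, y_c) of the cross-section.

Part | A | x̄ᵢ | ȳᵢ | A·x̄ᵢ | A·ȳᵢ
plate | 11000.00 | 50.00 | 55.00 | 550000.00 | 605000.00
removed quarter-circle | -706.86 | 87.27 | 12.73 | -61685.83 | -9000.00
Σ | 10293.14 |  |  | 488314.17 | 596000.00
x_c = 488314.17 / 10293.14 = 47.44 cm
y_c = 596000.00 / 10293.14 = 57.90 cm

x_c = 47.44 cm, y_c = 57.90 cm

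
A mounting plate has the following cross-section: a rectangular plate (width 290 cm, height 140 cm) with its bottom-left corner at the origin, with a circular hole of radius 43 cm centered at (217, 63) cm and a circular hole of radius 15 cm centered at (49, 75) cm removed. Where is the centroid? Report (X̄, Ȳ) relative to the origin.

plate: A = 290 × 140 = 40600.00, centroid at (145.00, 70.00).
hole 1: A = −π·43² = -5808.80, centroid at (217.00, 63.00).
hole 2: A = −π·15² = -706.86, centroid at (49.00, 75.00).
ΣA = 34084.34 cm², ΣAX̄ = 4591853.30 cm³, ΣAȲ = 2423030.92 cm³.
X̄ = 4591853.30/34084.34 = 134.72 cm; Ȳ = 2423030.92/34084.34 = 71.09 cm.

X̄ = 134.72 cm, Ȳ = 71.09 cm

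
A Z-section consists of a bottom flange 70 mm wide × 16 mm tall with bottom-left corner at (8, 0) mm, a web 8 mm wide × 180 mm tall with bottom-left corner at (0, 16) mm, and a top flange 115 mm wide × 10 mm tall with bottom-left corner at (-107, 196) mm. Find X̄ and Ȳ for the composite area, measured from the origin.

bottom flange: A = 70 × 16 = 1120.00, centroid at (43.00, 8.00).
web: A = 8 × 180 = 1440.00, centroid at (4.00, 106.00).
top flange: A = 115 × 10 = 1150.00, centroid at (-49.50, 201.00).
ΣA = 3710.00 mm²
ΣAX̄ = (1120.00)(43.00) + (1440.00)(4.00) + (1150.00)(-49.50) = -3005.00 mm³
ΣAȲ = (1120.00)(8.00) + (1440.00)(106.00) + (1150.00)(201.00) = 392750.00 mm³
X̄ = -3005.00 / 3710.00 = -0.81 mm
Ȳ = 392750.00 / 3710.00 = 105.86 mm

X̄ = -0.81 mm, Ȳ = 105.86 mm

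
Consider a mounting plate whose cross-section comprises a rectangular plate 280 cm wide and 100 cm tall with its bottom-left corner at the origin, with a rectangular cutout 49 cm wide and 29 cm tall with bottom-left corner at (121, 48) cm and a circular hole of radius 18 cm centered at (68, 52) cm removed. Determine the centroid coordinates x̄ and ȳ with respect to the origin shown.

x̄ = 142.56 cm, ȳ = 49.23 cm

Part | A | x̄ᵢ | ȳᵢ | A·x̄ᵢ | A·ȳᵢ
plate | 28000.00 | 140.00 | 50.00 | 3920000.00 | 1400000.00
hole 1 | -1421.00 | 145.50 | 62.50 | -206755.50 | -88812.50
hole 2 | -1017.88 | 68.00 | 52.00 | -69215.57 | -52929.55
Σ | 25561.12 |  |  | 3644028.93 | 1258257.95
x̄ = 3644028.93 / 25561.12 = 142.56 cm
ȳ = 1258257.95 / 25561.12 = 49.23 cm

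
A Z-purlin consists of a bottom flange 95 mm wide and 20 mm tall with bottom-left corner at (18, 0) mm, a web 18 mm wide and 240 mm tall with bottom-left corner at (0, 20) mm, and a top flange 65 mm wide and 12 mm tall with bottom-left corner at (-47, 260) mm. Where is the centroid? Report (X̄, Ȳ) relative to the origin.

X̄ = 21.72 mm, Ȳ = 118.75 mm

bottom flange: A = 95 × 20 = 1900.00, centroid at (65.50, 10.00).
web: A = 18 × 240 = 4320.00, centroid at (9.00, 140.00).
top flange: A = 65 × 12 = 780.00, centroid at (-14.50, 266.00).
ΣA = 7000.00 mm²
ΣAX̄ = (1900.00)(65.50) + (4320.00)(9.00) + (780.00)(-14.50) = 152020.00 mm³
ΣAȲ = (1900.00)(10.00) + (4320.00)(140.00) + (780.00)(266.00) = 831280.00 mm³
X̄ = 152020.00 / 7000.00 = 21.72 mm
Ȳ = 831280.00 / 7000.00 = 118.75 mm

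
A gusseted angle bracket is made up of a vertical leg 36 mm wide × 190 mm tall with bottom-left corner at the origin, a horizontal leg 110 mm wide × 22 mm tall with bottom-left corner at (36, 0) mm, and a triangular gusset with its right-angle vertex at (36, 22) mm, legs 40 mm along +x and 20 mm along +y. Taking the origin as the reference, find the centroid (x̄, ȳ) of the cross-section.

Part | A | x̄ᵢ | ȳᵢ | A·x̄ᵢ | A·ȳᵢ
vertical leg | 6840.00 | 18.00 | 95.00 | 123120.00 | 649800.00
horizontal leg | 2420.00 | 91.00 | 11.00 | 220220.00 | 26620.00
gusset | 400.00 | 49.33 | 28.67 | 19733.33 | 11466.67
Σ | 9660.00 |  |  | 363073.33 | 687886.67
x̄ = 363073.33 / 9660.00 = 37.59 mm
ȳ = 687886.67 / 9660.00 = 71.21 mm

x̄ = 37.59 mm, ȳ = 71.21 mm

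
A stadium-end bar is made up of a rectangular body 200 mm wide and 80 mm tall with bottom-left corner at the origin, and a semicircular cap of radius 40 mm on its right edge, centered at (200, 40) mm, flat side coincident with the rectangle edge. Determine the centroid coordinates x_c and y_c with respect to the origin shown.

x_c = 115.88 mm, y_c = 40.00 mm

rectangular body: A = 200 × 80 = 16000.00, centroid at (100.00, 40.00).
semicircular end: A = ½π·40² = 2513.27, centroid at (216.98, 40.00).
ΣA = 18513.27 mm²
ΣAx_c = (16000.00)(100.00) + (2513.27)(216.98) = 2145321.49 mm³
ΣAy_c = (16000.00)(40.00) + (2513.27)(40.00) = 740530.96 mm³
x_c = 2145321.49 / 18513.27 = 115.88 mm
y_c = 740530.96 / 18513.27 = 40.00 mm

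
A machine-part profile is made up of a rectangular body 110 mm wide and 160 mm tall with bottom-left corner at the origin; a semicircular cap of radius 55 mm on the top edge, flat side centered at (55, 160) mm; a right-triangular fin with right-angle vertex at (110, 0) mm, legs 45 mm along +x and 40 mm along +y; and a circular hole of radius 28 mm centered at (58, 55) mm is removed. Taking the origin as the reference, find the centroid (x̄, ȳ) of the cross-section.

rectangular body: A = 110 × 160 = 17600.00, centroid at (55.00, 80.00).
semicircular top: A = ½π·55² = 4751.66, centroid at (55.00, 183.34).
triangular fin: A = ½·45·40 = 900.00, centroid at (125.00, 13.33).
hole: A = −π·28² = -2463.01, centroid at (58.00, 55.00).
ΣA = 20788.65 mm²
ΣAx̄ = (17600.00)(55.00) + (4751.66)(55.00) + (900.00)(125.00) + (-2463.01)(58.00) = 1198986.74 mm³
ΣAȳ = (17600.00)(80.00) + (4751.66)(183.34) + (900.00)(13.33) + (-2463.01)(55.00) = 2155716.61 mm³
x̄ = 1198986.74 / 20788.65 = 57.68 mm
ȳ = 2155716.61 / 20788.65 = 103.70 mm

x̄ = 57.68 mm, ȳ = 103.70 mm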